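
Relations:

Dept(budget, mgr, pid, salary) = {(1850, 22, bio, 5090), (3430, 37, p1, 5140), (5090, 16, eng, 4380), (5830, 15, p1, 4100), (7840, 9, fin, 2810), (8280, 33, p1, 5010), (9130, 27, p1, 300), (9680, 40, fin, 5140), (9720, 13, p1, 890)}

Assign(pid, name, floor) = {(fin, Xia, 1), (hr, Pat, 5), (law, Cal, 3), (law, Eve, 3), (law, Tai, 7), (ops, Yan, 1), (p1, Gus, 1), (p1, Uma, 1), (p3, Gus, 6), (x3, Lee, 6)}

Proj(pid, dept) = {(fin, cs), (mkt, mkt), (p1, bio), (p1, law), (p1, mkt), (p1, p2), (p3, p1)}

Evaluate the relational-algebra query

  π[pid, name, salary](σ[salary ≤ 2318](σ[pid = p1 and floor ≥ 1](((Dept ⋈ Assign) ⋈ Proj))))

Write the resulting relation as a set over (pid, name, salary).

Joining Dept and Assign on pid yields {(3430, 37, p1, 5140, Gus, 1), (3430, 37, p1, 5140, Uma, 1), (5830, 15, p1, 4100, Gus, 1), (5830, 15, p1, 4100, Uma, 1), (7840, 9, fin, 2810, Xia, 1), (8280, 33, p1, 5010, Gus, 1), (8280, 33, p1, 5010, Uma, 1), (9130, 27, p1, 300, Gus, 1), (9130, 27, p1, 300, Uma, 1), (9680, 40, fin, 5140, Xia, 1), (9720, 13, p1, 890, Gus, 1), (9720, 13, p1, 890, Uma, 1)}.
Joining (Dept ⋈ Assign) and Proj on pid yields {(3430, 37, p1, 5140, Gus, 1, bio), (3430, 37, p1, 5140, Gus, 1, law), (3430, 37, p1, 5140, Gus, 1, mkt), (3430, 37, p1, 5140, Gus, 1, p2), (3430, 37, p1, 5140, Uma, 1, bio), (3430, 37, p1, 5140, Uma, 1, law), (3430, 37, p1, 5140, Uma, 1, mkt), (3430, 37, p1, 5140, Uma, 1, p2), (5830, 15, p1, 4100, Gus, 1, bio), (5830, 15, p1, 4100, Gus, 1, law), (5830, 15, p1, 4100, Gus, 1, mkt), (5830, 15, p1, 4100, Gus, 1, p2), (5830, 15, p1, 4100, Uma, 1, bio), (5830, 15, p1, 4100, Uma, 1, law), (5830, 15, p1, 4100, Uma, 1, mkt), (5830, 15, p1, 4100, Uma, 1, p2), (7840, 9, fin, 2810, Xia, 1, cs), (8280, 33, p1, 5010, Gus, 1, bio), (8280, 33, p1, 5010, Gus, 1, law), (8280, 33, p1, 5010, Gus, 1, mkt), (8280, 33, p1, 5010, Gus, 1, p2), (8280, 33, p1, 5010, Uma, 1, bio), (8280, 33, p1, 5010, Uma, 1, law), (8280, 33, p1, 5010, Uma, 1, mkt), (8280, 33, p1, 5010, Uma, 1, p2), (9130, 27, p1, 300, Gus, 1, bio), (9130, 27, p1, 300, Gus, 1, law), (9130, 27, p1, 300, Gus, 1, mkt), (9130, 27, p1, 300, Gus, 1, p2), (9130, 27, p1, 300, Uma, 1, bio), (9130, 27, p1, 300, Uma, 1, law), (9130, 27, p1, 300, Uma, 1, mkt), (9130, 27, p1, 300, Uma, 1, p2), (9680, 40, fin, 5140, Xia, 1, cs), (9720, 13, p1, 890, Gus, 1, bio), (9720, 13, p1, 890, Gus, 1, law), (9720, 13, p1, 890, Gus, 1, mkt), (9720, 13, p1, 890, Gus, 1, p2), (9720, 13, p1, 890, Uma, 1, bio), (9720, 13, p1, 890, Uma, 1, law), (9720, 13, p1, 890, Uma, 1, mkt), (9720, 13, p1, 890, Uma, 1, p2)}.
Selection pid = p1 and floor ≥ 1: {(3430, 37, p1, 5140, Gus, 1, bio), (3430, 37, p1, 5140, Gus, 1, law), (3430, 37, p1, 5140, Gus, 1, mkt), (3430, 37, p1, 5140, Gus, 1, p2), (3430, 37, p1, 5140, Uma, 1, bio), (3430, 37, p1, 5140, Uma, 1, law), (3430, 37, p1, 5140, Uma, 1, mkt), (3430, 37, p1, 5140, Uma, 1, p2), (5830, 15, p1, 4100, Gus, 1, bio), (5830, 15, p1, 4100, Gus, 1, law), (5830, 15, p1, 4100, Gus, 1, mkt), (5830, 15, p1, 4100, Gus, 1, p2), (5830, 15, p1, 4100, Uma, 1, bio), (5830, 15, p1, 4100, Uma, 1, law), (5830, 15, p1, 4100, Uma, 1, mkt), (5830, 15, p1, 4100, Uma, 1, p2), (8280, 33, p1, 5010, Gus, 1, bio), (8280, 33, p1, 5010, Gus, 1, law), (8280, 33, p1, 5010, Gus, 1, mkt), (8280, 33, p1, 5010, Gus, 1, p2), (8280, 33, p1, 5010, Uma, 1, bio), (8280, 33, p1, 5010, Uma, 1, law), (8280, 33, p1, 5010, Uma, 1, mkt), (8280, 33, p1, 5010, Uma, 1, p2), (9130, 27, p1, 300, Gus, 1, bio), (9130, 27, p1, 300, Gus, 1, law), (9130, 27, p1, 300, Gus, 1, mkt), (9130, 27, p1, 300, Gus, 1, p2), (9130, 27, p1, 300, Uma, 1, bio), (9130, 27, p1, 300, Uma, 1, law), (9130, 27, p1, 300, Uma, 1, mkt), (9130, 27, p1, 300, Uma, 1, p2), (9720, 13, p1, 890, Gus, 1, bio), (9720, 13, p1, 890, Gus, 1, law), (9720, 13, p1, 890, Gus, 1, mkt), (9720, 13, p1, 890, Gus, 1, p2), (9720, 13, p1, 890, Uma, 1, bio), (9720, 13, p1, 890, Uma, 1, law), (9720, 13, p1, 890, Uma, 1, mkt), (9720, 13, p1, 890, Uma, 1, p2)}
Selection salary ≤ 2318: {(9130, 27, p1, 300, Gus, 1, bio), (9130, 27, p1, 300, Gus, 1, law), (9130, 27, p1, 300, Gus, 1, mkt), (9130, 27, p1, 300, Gus, 1, p2), (9130, 27, p1, 300, Uma, 1, bio), (9130, 27, p1, 300, Uma, 1, law), (9130, 27, p1, 300, Uma, 1, mkt), (9130, 27, p1, 300, Uma, 1, p2), (9720, 13, p1, 890, Gus, 1, bio), (9720, 13, p1, 890, Gus, 1, law), (9720, 13, p1, 890, Gus, 1, mkt), (9720, 13, p1, 890, Gus, 1, p2), (9720, 13, p1, 890, Uma, 1, bio), (9720, 13, p1, 890, Uma, 1, law), (9720, 13, p1, 890, Uma, 1, mkt), (9720, 13, p1, 890, Uma, 1, p2)}
Keep only column(s) pid, name, salary (12 duplicate(s) eliminated): {(p1, Gus, 300), (p1, Gus, 890), (p1, Uma, 300), (p1, Uma, 890)}

{(p1, Gus, 300), (p1, Gus, 890), (p1, Uma, 300), (p1, Uma, 890)}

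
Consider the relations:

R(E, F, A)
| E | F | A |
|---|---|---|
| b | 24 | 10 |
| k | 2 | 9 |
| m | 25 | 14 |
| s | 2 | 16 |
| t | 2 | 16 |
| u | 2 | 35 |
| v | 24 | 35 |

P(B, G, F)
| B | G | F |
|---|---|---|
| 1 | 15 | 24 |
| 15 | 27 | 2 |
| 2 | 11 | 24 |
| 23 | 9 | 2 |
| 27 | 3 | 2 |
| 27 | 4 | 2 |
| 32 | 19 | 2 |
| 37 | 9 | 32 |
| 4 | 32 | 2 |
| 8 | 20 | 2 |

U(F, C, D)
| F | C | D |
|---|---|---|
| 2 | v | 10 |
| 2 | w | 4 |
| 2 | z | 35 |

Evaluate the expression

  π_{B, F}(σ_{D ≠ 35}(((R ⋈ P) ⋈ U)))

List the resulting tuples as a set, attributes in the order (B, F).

Natural join on F: {(b, 24, 10, 1, 15), (b, 24, 10, 2, 11), (k, 2, 9, 15, 27), (k, 2, 9, 23, 9), (k, 2, 9, 27, 3), (k, 2, 9, 27, 4), (k, 2, 9, 32, 19), (k, 2, 9, 4, 32), (k, 2, 9, 8, 20), (s, 2, 16, 15, 27), (s, 2, 16, 23, 9), (s, 2, 16, 27, 3), (s, 2, 16, 27, 4), (s, 2, 16, 32, 19), (s, 2, 16, 4, 32), (s, 2, 16, 8, 20), (t, 2, 16, 15, 27), (t, 2, 16, 23, 9), (t, 2, 16, 27, 3), (t, 2, 16, 27, 4), (t, 2, 16, 32, 19), (t, 2, 16, 4, 32), (t, 2, 16, 8, 20), (u, 2, 35, 15, 27), (u, 2, 35, 23, 9), (u, 2, 35, 27, 3), (u, 2, 35, 27, 4), (u, 2, 35, 32, 19), (u, 2, 35, 4, 32), (u, 2, 35, 8, 20), (v, 24, 35, 1, 15), (v, 24, 35, 2, 11)}
Natural join on F: {(k, 2, 9, 15, 27, v, 10), (k, 2, 9, 15, 27, w, 4), (k, 2, 9, 15, 27, z, 35), (k, 2, 9, 23, 9, v, 10), (k, 2, 9, 23, 9, w, 4), (k, 2, 9, 23, 9, z, 35), (k, 2, 9, 27, 3, v, 10), (k, 2, 9, 27, 3, w, 4), (k, 2, 9, 27, 3, z, 35), (k, 2, 9, 27, 4, v, 10), (k, 2, 9, 27, 4, w, 4), (k, 2, 9, 27, 4, z, 35), (k, 2, 9, 32, 19, v, 10), (k, 2, 9, 32, 19, w, 4), (k, 2, 9, 32, 19, z, 35), (k, 2, 9, 4, 32, v, 10), (k, 2, 9, 4, 32, w, 4), (k, 2, 9, 4, 32, z, 35), (k, 2, 9, 8, 20, v, 10), (k, 2, 9, 8, 20, w, 4), (k, 2, 9, 8, 20, z, 35), (s, 2, 16, 15, 27, v, 10), (s, 2, 16, 15, 27, w, 4), (s, 2, 16, 15, 27, z, 35), (s, 2, 16, 23, 9, v, 10), (s, 2, 16, 23, 9, w, 4), (s, 2, 16, 23, 9, z, 35), (s, 2, 16, 27, 3, v, 10), (s, 2, 16, 27, 3, w, 4), (s, 2, 16, 27, 3, z, 35), (s, 2, 16, 27, 4, v, 10), (s, 2, 16, 27, 4, w, 4), (s, 2, 16, 27, 4, z, 35), (s, 2, 16, 32, 19, v, 10), (s, 2, 16, 32, 19, w, 4), (s, 2, 16, 32, 19, z, 35), (s, 2, 16, 4, 32, v, 10), (s, 2, 16, 4, 32, w, 4), (s, 2, 16, 4, 32, z, 35), (s, 2, 16, 8, 20, v, 10), (s, 2, 16, 8, 20, w, 4), (s, 2, 16, 8, 20, z, 35), (t, 2, 16, 15, 27, v, 10), (t, 2, 16, 15, 27, w, 4), (t, 2, 16, 15, 27, z, 35), (t, 2, 16, 23, 9, v, 10), (t, 2, 16, 23, 9, w, 4), (t, 2, 16, 23, 9, z, 35), (t, 2, 16, 27, 3, v, 10), (t, 2, 16, 27, 3, w, 4), (t, 2, 16, 27, 3, z, 35), (t, 2, 16, 27, 4, v, 10), (t, 2, 16, 27, 4, w, 4), (t, 2, 16, 27, 4, z, 35), (t, 2, 16, 32, 19, v, 10), (t, 2, 16, 32, 19, w, 4), (t, 2, 16, 32, 19, z, 35), (t, 2, 16, 4, 32, v, 10), (t, 2, 16, 4, 32, w, 4), (t, 2, 16, 4, 32, z, 35), (t, 2, 16, 8, 20, v, 10), (t, 2, 16, 8, 20, w, 4), (t, 2, 16, 8, 20, z, 35), (u, 2, 35, 15, 27, v, 10), (u, 2, 35, 15, 27, w, 4), (u, 2, 35, 15, 27, z, 35), (u, 2, 35, 23, 9, v, 10), (u, 2, 35, 23, 9, w, 4), (u, 2, 35, 23, 9, z, 35), (u, 2, 35, 27, 3, v, 10), (u, 2, 35, 27, 3, w, 4), (u, 2, 35, 27, 3, z, 35), (u, 2, 35, 27, 4, v, 10), (u, 2, 35, 27, 4, w, 4), (u, 2, 35, 27, 4, z, 35), (u, 2, 35, 32, 19, v, 10), (u, 2, 35, 32, 19, w, 4), (u, 2, 35, 32, 19, z, 35), (u, 2, 35, 4, 32, v, 10), (u, 2, 35, 4, 32, w, 4), (u, 2, 35, 4, 32, z, 35), (u, 2, 35, 8, 20, v, 10), (u, 2, 35, 8, 20, w, 4), (u, 2, 35, 8, 20, z, 35)}
σ[D ≠ 35]: keep tuples satisfying D ≠ 35 → {(k, 2, 9, 15, 27, v, 10), (k, 2, 9, 15, 27, w, 4), (k, 2, 9, 23, 9, v, 10), (k, 2, 9, 23, 9, w, 4), (k, 2, 9, 27, 3, v, 10), (k, 2, 9, 27, 3, w, 4), (k, 2, 9, 27, 4, v, 10), (k, 2, 9, 27, 4, w, 4), (k, 2, 9, 32, 19, v, 10), (k, 2, 9, 32, 19, w, 4), (k, 2, 9, 4, 32, v, 10), (k, 2, 9, 4, 32, w, 4), (k, 2, 9, 8, 20, v, 10), (k, 2, 9, 8, 20, w, 4), (s, 2, 16, 15, 27, v, 10), (s, 2, 16, 15, 27, w, 4), (s, 2, 16, 23, 9, v, 10), (s, 2, 16, 23, 9, w, 4), (s, 2, 16, 27, 3, v, 10), (s, 2, 16, 27, 3, w, 4), (s, 2, 16, 27, 4, v, 10), (s, 2, 16, 27, 4, w, 4), (s, 2, 16, 32, 19, v, 10), (s, 2, 16, 32, 19, w, 4), (s, 2, 16, 4, 32, v, 10), (s, 2, 16, 4, 32, w, 4), (s, 2, 16, 8, 20, v, 10), (s, 2, 16, 8, 20, w, 4), (t, 2, 16, 15, 27, v, 10), (t, 2, 16, 15, 27, w, 4), (t, 2, 16, 23, 9, v, 10), (t, 2, 16, 23, 9, w, 4), (t, 2, 16, 27, 3, v, 10), (t, 2, 16, 27, 3, w, 4), (t, 2, 16, 27, 4, v, 10), (t, 2, 16, 27, 4, w, 4), (t, 2, 16, 32, 19, v, 10), (t, 2, 16, 32, 19, w, 4), (t, 2, 16, 4, 32, v, 10), (t, 2, 16, 4, 32, w, 4), (t, 2, 16, 8, 20, v, 10), (t, 2, 16, 8, 20, w, 4), (u, 2, 35, 15, 27, v, 10), (u, 2, 35, 15, 27, w, 4), (u, 2, 35, 23, 9, v, 10), (u, 2, 35, 23, 9, w, 4), (u, 2, 35, 27, 3, v, 10), (u, 2, 35, 27, 3, w, 4), (u, 2, 35, 27, 4, v, 10), (u, 2, 35, 27, 4, w, 4), (u, 2, 35, 32, 19, v, 10), (u, 2, 35, 32, 19, w, 4), (u, 2, 35, 4, 32, v, 10), (u, 2, 35, 4, 32, w, 4), (u, 2, 35, 8, 20, v, 10), (u, 2, 35, 8, 20, w, 4)}
Projecting to B, F (50 duplicate(s) eliminated): {(15, 2), (23, 2), (27, 2), (32, 2), (4, 2), (8, 2)}

{(15, 2), (23, 2), (27, 2), (32, 2), (4, 2), (8, 2)}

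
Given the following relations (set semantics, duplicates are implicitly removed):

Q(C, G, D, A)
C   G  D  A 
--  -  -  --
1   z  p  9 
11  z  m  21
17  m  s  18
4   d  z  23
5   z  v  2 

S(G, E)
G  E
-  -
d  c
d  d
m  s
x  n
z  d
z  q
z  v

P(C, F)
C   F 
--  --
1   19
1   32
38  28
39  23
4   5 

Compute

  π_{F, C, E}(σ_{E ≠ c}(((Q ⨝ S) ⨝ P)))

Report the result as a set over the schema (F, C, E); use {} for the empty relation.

{(19, 1, d), (19, 1, q), (19, 1, v), (32, 1, d), (32, 1, q), (32, 1, v), (5, 4, d)}

Natural join on G: {(1, z, p, 9, d), (1, z, p, 9, q), (1, z, p, 9, v), (11, z, m, 21, d), (11, z, m, 21, q), (11, z, m, 21, v), (17, m, s, 18, s), (4, d, z, 23, c), (4, d, z, 23, d), (5, z, v, 2, d), (5, z, v, 2, q), (5, z, v, 2, v)}
Natural join on C: {(1, z, p, 9, d, 19), (1, z, p, 9, d, 32), (1, z, p, 9, q, 19), (1, z, p, 9, q, 32), (1, z, p, 9, v, 19), (1, z, p, 9, v, 32), (4, d, z, 23, c, 5), (4, d, z, 23, d, 5)}
Selection E ≠ c: {(1, z, p, 9, d, 19), (1, z, p, 9, d, 32), (1, z, p, 9, q, 19), (1, z, p, 9, q, 32), (1, z, p, 9, v, 19), (1, z, p, 9, v, 32), (4, d, z, 23, d, 5)}
π_{F, C, E} gives {(19, 1, d), (19, 1, q), (19, 1, v), (32, 1, d), (32, 1, q), (32, 1, v), (5, 4, d)}.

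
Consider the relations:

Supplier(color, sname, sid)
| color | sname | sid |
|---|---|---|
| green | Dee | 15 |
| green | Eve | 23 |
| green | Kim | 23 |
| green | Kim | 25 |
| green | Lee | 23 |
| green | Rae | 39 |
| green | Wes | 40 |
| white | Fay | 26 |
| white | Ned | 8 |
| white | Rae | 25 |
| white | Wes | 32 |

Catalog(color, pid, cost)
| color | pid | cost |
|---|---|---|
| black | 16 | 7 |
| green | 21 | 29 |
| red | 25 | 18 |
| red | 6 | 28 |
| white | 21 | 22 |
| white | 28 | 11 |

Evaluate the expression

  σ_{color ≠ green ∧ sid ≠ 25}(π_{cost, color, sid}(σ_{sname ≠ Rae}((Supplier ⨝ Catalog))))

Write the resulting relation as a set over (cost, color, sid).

Supplier ⋈ Catalog (natural join on color): {(green, Dee, 15, 21, 29), (green, Eve, 23, 21, 29), (green, Kim, 23, 21, 29), (green, Kim, 25, 21, 29), (green, Lee, 23, 21, 29), (green, Rae, 39, 21, 29), (green, Wes, 40, 21, 29), (white, Fay, 26, 21, 22), (white, Fay, 26, 28, 11), (white, Ned, 8, 21, 22), (white, Ned, 8, 28, 11), (white, Rae, 25, 21, 22), (white, Rae, 25, 28, 11), (white, Wes, 32, 21, 22), (white, Wes, 32, 28, 11)}
σ[sname ≠ Rae]: keep tuples satisfying sname ≠ Rae → {(green, Dee, 15, 21, 29), (green, Eve, 23, 21, 29), (green, Kim, 23, 21, 29), (green, Kim, 25, 21, 29), (green, Lee, 23, 21, 29), (green, Wes, 40, 21, 29), (white, Fay, 26, 21, 22), (white, Fay, 26, 28, 11), (white, Ned, 8, 21, 22), (white, Ned, 8, 28, 11), (white, Wes, 32, 21, 22), (white, Wes, 32, 28, 11)}
π_{cost, color, sid} gives {(11, white, 26), (11, white, 32), (11, white, 8), (22, white, 26), (22, white, 32), (22, white, 8), (29, green, 15), (29, green, 23), (29, green, 25), (29, green, 40)} (2 duplicate(s) eliminated).
σ[color ≠ green ∧ sid ≠ 25]: keep tuples satisfying color ≠ green ∧ sid ≠ 25 → {(11, white, 26), (11, white, 32), (11, white, 8), (22, white, 26), (22, white, 32), (22, white, 8)}

{(11, white, 26), (11, white, 32), (11, white, 8), (22, white, 26), (22, white, 32), (22, white, 8)}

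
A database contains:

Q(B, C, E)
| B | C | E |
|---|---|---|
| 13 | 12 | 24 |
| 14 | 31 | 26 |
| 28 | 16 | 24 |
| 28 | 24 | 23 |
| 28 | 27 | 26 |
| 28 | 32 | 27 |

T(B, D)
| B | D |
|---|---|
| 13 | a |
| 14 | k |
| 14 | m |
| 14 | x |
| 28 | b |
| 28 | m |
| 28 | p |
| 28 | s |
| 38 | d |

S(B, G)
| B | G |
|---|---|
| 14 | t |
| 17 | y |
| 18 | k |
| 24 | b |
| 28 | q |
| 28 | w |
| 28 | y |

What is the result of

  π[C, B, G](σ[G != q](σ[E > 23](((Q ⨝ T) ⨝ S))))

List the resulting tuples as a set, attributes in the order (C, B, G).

Q ⋈ T (natural join on B): {(13, 12, 24, a), (14, 31, 26, k), (14, 31, 26, m), (14, 31, 26, x), (28, 16, 24, b), (28, 16, 24, m), (28, 16, 24, p), (28, 16, 24, s), (28, 24, 23, b), (28, 24, 23, m), (28, 24, 23, p), (28, 24, 23, s), (28, 27, 26, b), (28, 27, 26, m), (28, 27, 26, p), (28, 27, 26, s), (28, 32, 27, b), (28, 32, 27, m), (28, 32, 27, p), (28, 32, 27, s)}
(Q ⨝ T) ⋈ S (natural join on B): {(14, 31, 26, k, t), (14, 31, 26, m, t), (14, 31, 26, x, t), (28, 16, 24, b, q), (28, 16, 24, b, w), (28, 16, 24, b, y), (28, 16, 24, m, q), (28, 16, 24, m, w), (28, 16, 24, m, y), (28, 16, 24, p, q), (28, 16, 24, p, w), (28, 16, 24, p, y), (28, 16, 24, s, q), (28, 16, 24, s, w), (28, 16, 24, s, y), (28, 24, 23, b, q), (28, 24, 23, b, w), (28, 24, 23, b, y), (28, 24, 23, m, q), (28, 24, 23, m, w), (28, 24, 23, m, y), (28, 24, 23, p, q), (28, 24, 23, p, w), (28, 24, 23, p, y), (28, 24, 23, s, q), (28, 24, 23, s, w), (28, 24, 23, s, y), (28, 27, 26, b, q), (28, 27, 26, b, w), (28, 27, 26, b, y), (28, 27, 26, m, q), (28, 27, 26, m, w), (28, 27, 26, m, y), (28, 27, 26, p, q), (28, 27, 26, p, w), (28, 27, 26, p, y), (28, 27, 26, s, q), (28, 27, 26, s, w), (28, 27, 26, s, y), (28, 32, 27, b, q), (28, 32, 27, b, w), (28, 32, 27, b, y), (28, 32, 27, m, q), (28, 32, 27, m, w), (28, 32, 27, m, y), (28, 32, 27, p, q), (28, 32, 27, p, w), (28, 32, 27, p, y), (28, 32, 27, s, q), (28, 32, 27, s, w), (28, 32, 27, s, y)}
Filtering on E > 23 leaves {(14, 31, 26, k, t), (14, 31, 26, m, t), (14, 31, 26, x, t), (28, 16, 24, b, q), (28, 16, 24, b, w), (28, 16, 24, b, y), (28, 16, 24, m, q), (28, 16, 24, m, w), (28, 16, 24, m, y), (28, 16, 24, p, q), (28, 16, 24, p, w), (28, 16, 24, p, y), (28, 16, 24, s, q), (28, 16, 24, s, w), (28, 16, 24, s, y), (28, 27, 26, b, q), (28, 27, 26, b, w), (28, 27, 26, b, y), (28, 27, 26, m, q), (28, 27, 26, m, w), (28, 27, 26, m, y), (28, 27, 26, p, q), (28, 27, 26, p, w), (28, 27, 26, p, y), (28, 27, 26, s, q), (28, 27, 26, s, w), (28, 27, 26, s, y), (28, 32, 27, b, q), (28, 32, 27, b, w), (28, 32, 27, b, y), (28, 32, 27, m, q), (28, 32, 27, m, w), (28, 32, 27, m, y), (28, 32, 27, p, q), (28, 32, 27, p, w), (28, 32, 27, p, y), (28, 32, 27, s, q), (28, 32, 27, s, w), (28, 32, 27, s, y)}.
Filtering on G != q leaves {(14, 31, 26, k, t), (14, 31, 26, m, t), (14, 31, 26, x, t), (28, 16, 24, b, w), (28, 16, 24, b, y), (28, 16, 24, m, w), (28, 16, 24, m, y), (28, 16, 24, p, w), (28, 16, 24, p, y), (28, 16, 24, s, w), (28, 16, 24, s, y), (28, 27, 26, b, w), (28, 27, 26, b, y), (28, 27, 26, m, w), (28, 27, 26, m, y), (28, 27, 26, p, w), (28, 27, 26, p, y), (28, 27, 26, s, w), (28, 27, 26, s, y), (28, 32, 27, b, w), (28, 32, 27, b, y), (28, 32, 27, m, w), (28, 32, 27, m, y), (28, 32, 27, p, w), (28, 32, 27, p, y), (28, 32, 27, s, w), (28, 32, 27, s, y)}.
π_{C, B, G} gives {(16, 28, w), (16, 28, y), (27, 28, w), (27, 28, y), (31, 14, t), (32, 28, w), (32, 28, y)} (20 duplicate(s) eliminated).

{(16, 28, w), (16, 28, y), (27, 28, w), (27, 28, y), (31, 14, t), (32, 28, w), (32, 28, y)}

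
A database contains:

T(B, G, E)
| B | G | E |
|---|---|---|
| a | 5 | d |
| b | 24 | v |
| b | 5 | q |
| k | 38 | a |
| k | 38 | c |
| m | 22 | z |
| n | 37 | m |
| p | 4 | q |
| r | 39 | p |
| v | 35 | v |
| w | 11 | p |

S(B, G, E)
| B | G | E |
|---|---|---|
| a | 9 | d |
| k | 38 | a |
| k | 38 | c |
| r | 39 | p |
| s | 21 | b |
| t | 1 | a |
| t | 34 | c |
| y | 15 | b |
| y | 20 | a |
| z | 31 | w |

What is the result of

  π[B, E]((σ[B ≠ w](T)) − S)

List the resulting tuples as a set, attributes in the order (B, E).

Apply σ_{B ≠ w}; surviving tuples: {(a, 5, d), (b, 24, v), (b, 5, q), (k, 38, a), (k, 38, c), (m, 22, z), (n, 37, m), (p, 4, q), (r, 39, p), (v, 35, v)}
Difference: {(a, 5, d), (b, 24, v), (b, 5, q), (k, 38, a), (k, 38, c), (m, 22, z), (n, 37, m), (p, 4, q), (r, 39, p), (v, 35, v)} with {(a, 9, d), (k, 38, a), (k, 38, c), (r, 39, p), (s, 21, b), (t, 1, a), (t, 34, c), (y, 15, b), (y, 20, a), (z, 31, w)} → {(a, 5, d), (b, 24, v), (b, 5, q), (m, 22, z), (n, 37, m), (p, 4, q), (v, 35, v)}
Projecting to B, E: {(a, d), (b, q), (b, v), (m, z), (n, m), (p, q), (v, v)}

{(a, d), (b, q), (b, v), (m, z), (n, m), (p, q), (v, v)}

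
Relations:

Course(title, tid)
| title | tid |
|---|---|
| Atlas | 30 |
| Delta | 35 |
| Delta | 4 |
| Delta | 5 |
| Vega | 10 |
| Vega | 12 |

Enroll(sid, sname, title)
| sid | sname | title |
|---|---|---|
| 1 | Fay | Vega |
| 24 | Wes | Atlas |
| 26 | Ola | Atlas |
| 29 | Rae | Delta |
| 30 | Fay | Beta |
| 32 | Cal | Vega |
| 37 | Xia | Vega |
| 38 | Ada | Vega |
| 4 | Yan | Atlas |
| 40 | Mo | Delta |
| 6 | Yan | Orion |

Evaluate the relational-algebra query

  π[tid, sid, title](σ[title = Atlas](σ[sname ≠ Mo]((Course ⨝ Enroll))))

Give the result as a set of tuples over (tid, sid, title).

{(30, 24, Atlas), (30, 26, Atlas), (30, 4, Atlas)}

Joining Course and Enroll on title yields {(Atlas, 30, 24, Wes), (Atlas, 30, 26, Ola), (Atlas, 30, 4, Yan), (Delta, 35, 29, Rae), (Delta, 35, 40, Mo), (Delta, 4, 29, Rae), (Delta, 4, 40, Mo), (Delta, 5, 29, Rae), (Delta, 5, 40, Mo), (Vega, 10, 1, Fay), (Vega, 10, 32, Cal), (Vega, 10, 37, Xia), (Vega, 10, 38, Ada), (Vega, 12, 1, Fay), (Vega, 12, 32, Cal), (Vega, 12, 37, Xia), (Vega, 12, 38, Ada)}.
σ[sname ≠ Mo]: keep tuples satisfying sname ≠ Mo → {(Atlas, 30, 24, Wes), (Atlas, 30, 26, Ola), (Atlas, 30, 4, Yan), (Delta, 35, 29, Rae), (Delta, 4, 29, Rae), (Delta, 5, 29, Rae), (Vega, 10, 1, Fay), (Vega, 10, 32, Cal), (Vega, 10, 37, Xia), (Vega, 10, 38, Ada), (Vega, 12, 1, Fay), (Vega, 12, 32, Cal), (Vega, 12, 37, Xia), (Vega, 12, 38, Ada)}
σ[title = Atlas]: keep tuples satisfying title = Atlas → {(Atlas, 30, 24, Wes), (Atlas, 30, 26, Ola), (Atlas, 30, 4, Yan)}
π[tid, sid, title]: project onto (tid, sid, title) → {(30, 24, Atlas), (30, 26, Atlas), (30, 4, Atlas)}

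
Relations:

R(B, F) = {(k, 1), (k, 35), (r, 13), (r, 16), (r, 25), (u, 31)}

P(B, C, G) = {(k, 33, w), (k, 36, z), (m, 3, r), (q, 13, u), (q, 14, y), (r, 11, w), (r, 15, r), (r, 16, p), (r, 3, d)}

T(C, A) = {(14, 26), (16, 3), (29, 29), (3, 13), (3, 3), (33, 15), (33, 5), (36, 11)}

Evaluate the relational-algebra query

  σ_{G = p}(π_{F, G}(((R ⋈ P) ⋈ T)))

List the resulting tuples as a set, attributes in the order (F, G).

Natural join on B: {(k, 1, 33, w), (k, 1, 36, z), (k, 35, 33, w), (k, 35, 36, z), (r, 13, 11, w), (r, 13, 15, r), (r, 13, 16, p), (r, 13, 3, d), (r, 16, 11, w), (r, 16, 15, r), (r, 16, 16, p), (r, 16, 3, d), (r, 25, 11, w), (r, 25, 15, r), (r, 25, 16, p), (r, 25, 3, d)}
Natural join on C: {(k, 1, 33, w, 15), (k, 1, 33, w, 5), (k, 1, 36, z, 11), (k, 35, 33, w, 15), (k, 35, 33, w, 5), (k, 35, 36, z, 11), (r, 13, 16, p, 3), (r, 13, 3, d, 13), (r, 13, 3, d, 3), (r, 16, 16, p, 3), (r, 16, 3, d, 13), (r, 16, 3, d, 3), (r, 25, 16, p, 3), (r, 25, 3, d, 13), (r, 25, 3, d, 3)}
Keep only column(s) F, G (5 duplicate(s) eliminated): {(1, w), (1, z), (13, d), (13, p), (16, d), (16, p), (25, d), (25, p), (35, w), (35, z)}
Selection G = p: {(13, p), (16, p), (25, p)}

{(13, p), (16, p), (25, p)}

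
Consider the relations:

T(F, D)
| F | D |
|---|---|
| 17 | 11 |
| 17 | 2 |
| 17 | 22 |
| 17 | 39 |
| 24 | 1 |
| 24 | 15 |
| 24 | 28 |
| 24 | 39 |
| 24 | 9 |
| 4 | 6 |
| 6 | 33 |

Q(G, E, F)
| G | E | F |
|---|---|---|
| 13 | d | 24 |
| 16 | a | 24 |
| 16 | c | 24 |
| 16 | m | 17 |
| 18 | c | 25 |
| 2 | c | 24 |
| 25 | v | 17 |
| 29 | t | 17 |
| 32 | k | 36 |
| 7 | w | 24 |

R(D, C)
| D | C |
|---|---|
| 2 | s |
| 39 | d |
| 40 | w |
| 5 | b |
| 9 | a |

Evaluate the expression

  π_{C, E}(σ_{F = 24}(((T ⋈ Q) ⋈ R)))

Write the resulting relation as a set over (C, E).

T ⋈ Q (natural join on F): {(17, 11, 16, m), (17, 11, 25, v), (17, 11, 29, t), (17, 2, 16, m), (17, 2, 25, v), (17, 2, 29, t), (17, 22, 16, m), (17, 22, 25, v), (17, 22, 29, t), (17, 39, 16, m), (17, 39, 25, v), (17, 39, 29, t), (24, 1, 13, d), (24, 1, 16, a), (24, 1, 16, c), (24, 1, 2, c), (24, 1, 7, w), (24, 15, 13, d), (24, 15, 16, a), (24, 15, 16, c), (24, 15, 2, c), (24, 15, 7, w), (24, 28, 13, d), (24, 28, 16, a), (24, 28, 16, c), (24, 28, 2, c), (24, 28, 7, w), (24, 39, 13, d), (24, 39, 16, a), (24, 39, 16, c), (24, 39, 2, c), (24, 39, 7, w), (24, 9, 13, d), (24, 9, 16, a), (24, 9, 16, c), (24, 9, 2, c), (24, 9, 7, w)}
(T ⋈ Q) ⋈ R (natural join on D): {(17, 2, 16, m, s), (17, 2, 25, v, s), (17, 2, 29, t, s), (17, 39, 16, m, d), (17, 39, 25, v, d), (17, 39, 29, t, d), (24, 39, 13, d, d), (24, 39, 16, a, d), (24, 39, 16, c, d), (24, 39, 2, c, d), (24, 39, 7, w, d), (24, 9, 13, d, a), (24, 9, 16, a, a), (24, 9, 16, c, a), (24, 9, 2, c, a), (24, 9, 7, w, a)}
Apply σ_{F = 24}; surviving tuples: {(24, 39, 13, d, d), (24, 39, 16, a, d), (24, 39, 16, c, d), (24, 39, 2, c, d), (24, 39, 7, w, d), (24, 9, 13, d, a), (24, 9, 16, a, a), (24, 9, 16, c, a), (24, 9, 2, c, a), (24, 9, 7, w, a)}
Projecting to C, E (2 duplicate(s) eliminated): {(a, a), (a, c), (a, d), (a, w), (d, a), (d, c), (d, d), (d, w)}

{(a, a), (a, c), (a, d), (a, w), (d, a), (d, c), (d, d), (d, w)}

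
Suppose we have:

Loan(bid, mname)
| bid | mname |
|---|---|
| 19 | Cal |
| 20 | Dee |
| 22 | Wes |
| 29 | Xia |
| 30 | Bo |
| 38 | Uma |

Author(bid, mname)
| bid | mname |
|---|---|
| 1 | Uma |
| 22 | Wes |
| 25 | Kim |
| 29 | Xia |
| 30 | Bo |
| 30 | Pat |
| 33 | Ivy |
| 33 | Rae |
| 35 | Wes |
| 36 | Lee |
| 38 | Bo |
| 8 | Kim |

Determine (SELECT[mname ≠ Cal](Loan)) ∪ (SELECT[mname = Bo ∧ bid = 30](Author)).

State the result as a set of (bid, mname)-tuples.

{(20, Dee), (22, Wes), (29, Xia), (30, Bo), (38, Uma)}

Selection mname ≠ Cal: {(20, Dee), (22, Wes), (29, Xia), (30, Bo), (38, Uma)}
Selection mname = Bo ∧ bid = 30: {(30, Bo)}
Union: {(20, Dee), (22, Wes), (29, Xia), (30, Bo), (38, Uma)} with {(30, Bo)} → {(20, Dee), (22, Wes), (29, Xia), (30, Bo), (38, Uma)}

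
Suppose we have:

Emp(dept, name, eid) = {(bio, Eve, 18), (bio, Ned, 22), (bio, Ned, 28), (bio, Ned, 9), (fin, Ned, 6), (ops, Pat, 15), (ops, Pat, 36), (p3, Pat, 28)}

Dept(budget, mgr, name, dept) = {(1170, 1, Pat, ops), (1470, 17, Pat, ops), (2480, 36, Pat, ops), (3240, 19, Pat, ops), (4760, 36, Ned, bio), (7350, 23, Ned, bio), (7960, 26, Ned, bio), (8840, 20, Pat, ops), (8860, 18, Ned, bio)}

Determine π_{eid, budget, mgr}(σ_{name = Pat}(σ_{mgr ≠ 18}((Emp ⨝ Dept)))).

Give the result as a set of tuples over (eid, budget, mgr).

{(15, 1170, 1), (15, 1470, 17), (15, 2480, 36), (15, 3240, 19), (15, 8840, 20), (36, 1170, 1), (36, 1470, 17), (36, 2480, 36), (36, 3240, 19), (36, 8840, 20)}

Emp ⋈ Dept (natural join on dept, name): {(bio, Ned, 22, 4760, 36), (bio, Ned, 22, 7350, 23), (bio, Ned, 22, 7960, 26), (bio, Ned, 22, 8860, 18), (bio, Ned, 28, 4760, 36), (bio, Ned, 28, 7350, 23), (bio, Ned, 28, 7960, 26), (bio, Ned, 28, 8860, 18), (bio, Ned, 9, 4760, 36), (bio, Ned, 9, 7350, 23), (bio, Ned, 9, 7960, 26), (bio, Ned, 9, 8860, 18), (ops, Pat, 15, 1170, 1), (ops, Pat, 15, 1470, 17), (ops, Pat, 15, 2480, 36), (ops, Pat, 15, 3240, 19), (ops, Pat, 15, 8840, 20), (ops, Pat, 36, 1170, 1), (ops, Pat, 36, 1470, 17), (ops, Pat, 36, 2480, 36), (ops, Pat, 36, 3240, 19), (ops, Pat, 36, 8840, 20)}
σ[mgr ≠ 18]: keep tuples satisfying mgr ≠ 18 → {(bio, Ned, 22, 4760, 36), (bio, Ned, 22, 7350, 23), (bio, Ned, 22, 7960, 26), (bio, Ned, 28, 4760, 36), (bio, Ned, 28, 7350, 23), (bio, Ned, 28, 7960, 26), (bio, Ned, 9, 4760, 36), (bio, Ned, 9, 7350, 23), (bio, Ned, 9, 7960, 26), (ops, Pat, 15, 1170, 1), (ops, Pat, 15, 1470, 17), (ops, Pat, 15, 2480, 36), (ops, Pat, 15, 3240, 19), (ops, Pat, 15, 8840, 20), (ops, Pat, 36, 1170, 1), (ops, Pat, 36, 1470, 17), (ops, Pat, 36, 2480, 36), (ops, Pat, 36, 3240, 19), (ops, Pat, 36, 8840, 20)}
σ[name = Pat]: keep tuples satisfying name = Pat → {(ops, Pat, 15, 1170, 1), (ops, Pat, 15, 1470, 17), (ops, Pat, 15, 2480, 36), (ops, Pat, 15, 3240, 19), (ops, Pat, 15, 8840, 20), (ops, Pat, 36, 1170, 1), (ops, Pat, 36, 1470, 17), (ops, Pat, 36, 2480, 36), (ops, Pat, 36, 3240, 19), (ops, Pat, 36, 8840, 20)}
π_{eid, budget, mgr} gives {(15, 1170, 1), (15, 1470, 17), (15, 2480, 36), (15, 3240, 19), (15, 8840, 20), (36, 1170, 1), (36, 1470, 17), (36, 2480, 36), (36, 3240, 19), (36, 8840, 20)}.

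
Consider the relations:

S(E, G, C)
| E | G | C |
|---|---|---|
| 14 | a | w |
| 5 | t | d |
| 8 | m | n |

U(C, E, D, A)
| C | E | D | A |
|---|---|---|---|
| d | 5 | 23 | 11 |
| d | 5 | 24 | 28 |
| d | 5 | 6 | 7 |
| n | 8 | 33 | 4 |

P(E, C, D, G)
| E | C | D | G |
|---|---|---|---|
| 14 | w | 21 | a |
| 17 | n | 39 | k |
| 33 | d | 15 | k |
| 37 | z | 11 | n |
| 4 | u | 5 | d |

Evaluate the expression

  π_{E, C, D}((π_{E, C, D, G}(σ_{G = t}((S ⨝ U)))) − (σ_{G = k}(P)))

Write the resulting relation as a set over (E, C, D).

Joining S and U on E, C yields {(5, t, d, 23, 11), (5, t, d, 24, 28), (5, t, d, 6, 7), (8, m, n, 33, 4)}.
Filtering on G = t leaves {(5, t, d, 23, 11), (5, t, d, 24, 28), (5, t, d, 6, 7)}.
π[E, C, D, G]: project onto (E, C, D, G) → {(5, d, 23, t), (5, d, 24, t), (5, d, 6, t)}
Filtering on G = k leaves {(17, n, 39, k), (33, d, 15, k)}.
Difference: {(5, d, 23, t), (5, d, 24, t), (5, d, 6, t)} with {(17, n, 39, k), (33, d, 15, k)} → {(5, d, 23, t), (5, d, 24, t), (5, d, 6, t)}
π[E, C, D]: project onto (E, C, D) → {(5, d, 23), (5, d, 24), (5, d, 6)}

{(5, d, 23), (5, d, 24), (5, d, 6)}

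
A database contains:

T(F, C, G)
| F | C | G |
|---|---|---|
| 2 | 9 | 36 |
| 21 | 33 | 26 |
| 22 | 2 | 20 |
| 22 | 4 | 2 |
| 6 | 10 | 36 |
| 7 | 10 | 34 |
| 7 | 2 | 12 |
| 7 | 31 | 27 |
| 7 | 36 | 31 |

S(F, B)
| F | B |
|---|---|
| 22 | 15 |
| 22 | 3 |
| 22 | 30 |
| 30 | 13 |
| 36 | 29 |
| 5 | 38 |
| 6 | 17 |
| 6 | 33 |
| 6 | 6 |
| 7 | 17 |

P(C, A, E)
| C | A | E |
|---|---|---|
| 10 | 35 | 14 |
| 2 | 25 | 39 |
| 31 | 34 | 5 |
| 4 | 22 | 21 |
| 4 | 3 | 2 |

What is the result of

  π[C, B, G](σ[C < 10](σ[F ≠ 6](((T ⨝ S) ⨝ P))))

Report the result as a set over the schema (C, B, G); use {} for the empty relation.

Joining T and S on F yields {(22, 2, 20, 15), (22, 2, 20, 3), (22, 2, 20, 30), (22, 4, 2, 15), (22, 4, 2, 3), (22, 4, 2, 30), (6, 10, 36, 17), (6, 10, 36, 33), (6, 10, 36, 6), (7, 10, 34, 17), (7, 2, 12, 17), (7, 31, 27, 17), (7, 36, 31, 17)}.
Joining (T ⨝ S) and P on C yields {(22, 2, 20, 15, 25, 39), (22, 2, 20, 3, 25, 39), (22, 2, 20, 30, 25, 39), (22, 4, 2, 15, 22, 21), (22, 4, 2, 15, 3, 2), (22, 4, 2, 3, 22, 21), (22, 4, 2, 3, 3, 2), (22, 4, 2, 30, 22, 21), (22, 4, 2, 30, 3, 2), (6, 10, 36, 17, 35, 14), (6, 10, 36, 33, 35, 14), (6, 10, 36, 6, 35, 14), (7, 10, 34, 17, 35, 14), (7, 2, 12, 17, 25, 39), (7, 31, 27, 17, 34, 5)}.
Filtering on F ≠ 6 leaves {(22, 2, 20, 15, 25, 39), (22, 2, 20, 3, 25, 39), (22, 2, 20, 30, 25, 39), (22, 4, 2, 15, 22, 21), (22, 4, 2, 15, 3, 2), (22, 4, 2, 3, 22, 21), (22, 4, 2, 3, 3, 2), (22, 4, 2, 30, 22, 21), (22, 4, 2, 30, 3, 2), (7, 10, 34, 17, 35, 14), (7, 2, 12, 17, 25, 39), (7, 31, 27, 17, 34, 5)}.
Filtering on C < 10 leaves {(22, 2, 20, 15, 25, 39), (22, 2, 20, 3, 25, 39), (22, 2, 20, 30, 25, 39), (22, 4, 2, 15, 22, 21), (22, 4, 2, 15, 3, 2), (22, 4, 2, 3, 22, 21), (22, 4, 2, 3, 3, 2), (22, 4, 2, 30, 22, 21), (22, 4, 2, 30, 3, 2), (7, 2, 12, 17, 25, 39)}.
Keep only column(s) C, B, G (3 duplicate(s) eliminated): {(2, 15, 20), (2, 17, 12), (2, 3, 20), (2, 30, 20), (4, 15, 2), (4, 3, 2), (4, 30, 2)}

{(2, 15, 20), (2, 17, 12), (2, 3, 20), (2, 30, 20), (4, 15, 2), (4, 3, 2), (4, 30, 2)}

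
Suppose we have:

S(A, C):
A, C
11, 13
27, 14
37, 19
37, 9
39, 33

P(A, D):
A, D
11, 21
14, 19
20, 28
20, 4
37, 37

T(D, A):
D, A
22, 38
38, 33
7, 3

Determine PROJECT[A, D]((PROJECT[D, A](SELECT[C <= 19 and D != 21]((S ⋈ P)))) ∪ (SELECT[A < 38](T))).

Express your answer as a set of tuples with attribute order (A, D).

S ⋈ P (natural join on A): {(11, 13, 21), (37, 19, 37), (37, 9, 37)}
Apply σ_{C <= 19 and D != 21}; surviving tuples: {(37, 19, 37), (37, 9, 37)}
Projecting to D, A (1 duplicate(s) eliminated): {(37, 37)}
Apply σ_{A < 38}; surviving tuples: {(38, 33), (7, 3)}
Set union of the two operands is {(37, 37), (38, 33), (7, 3)}.
Projecting to A, D: {(3, 7), (33, 38), (37, 37)}

{(3, 7), (33, 38), (37, 37)}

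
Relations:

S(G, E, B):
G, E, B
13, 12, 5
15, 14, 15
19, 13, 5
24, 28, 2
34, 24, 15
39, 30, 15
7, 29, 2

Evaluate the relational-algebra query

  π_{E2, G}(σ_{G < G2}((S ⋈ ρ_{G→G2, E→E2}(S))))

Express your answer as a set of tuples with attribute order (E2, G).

{(13, 13), (24, 15), (28, 7), (30, 15), (30, 34)}

ρ[G→G2, E→E2]: schema becomes (G2, E2, B); tuples unchanged.
Natural join on B: {(13, 12, 5, 13, 12), (13, 12, 5, 19, 13), (15, 14, 15, 15, 14), (15, 14, 15, 34, 24), (15, 14, 15, 39, 30), (19, 13, 5, 13, 12), (19, 13, 5, 19, 13), (24, 28, 2, 24, 28), (24, 28, 2, 7, 29), (34, 24, 15, 15, 14), (34, 24, 15, 34, 24), (34, 24, 15, 39, 30), (39, 30, 15, 15, 14), (39, 30, 15, 34, 24), (39, 30, 15, 39, 30), (7, 29, 2, 24, 28), (7, 29, 2, 7, 29)}
Filtering on G < G2 leaves {(13, 12, 5, 19, 13), (15, 14, 15, 34, 24), (15, 14, 15, 39, 30), (34, 24, 15, 39, 30), (7, 29, 2, 24, 28)}.
Projecting to E2, G: {(13, 13), (24, 15), (28, 7), (30, 15), (30, 34)}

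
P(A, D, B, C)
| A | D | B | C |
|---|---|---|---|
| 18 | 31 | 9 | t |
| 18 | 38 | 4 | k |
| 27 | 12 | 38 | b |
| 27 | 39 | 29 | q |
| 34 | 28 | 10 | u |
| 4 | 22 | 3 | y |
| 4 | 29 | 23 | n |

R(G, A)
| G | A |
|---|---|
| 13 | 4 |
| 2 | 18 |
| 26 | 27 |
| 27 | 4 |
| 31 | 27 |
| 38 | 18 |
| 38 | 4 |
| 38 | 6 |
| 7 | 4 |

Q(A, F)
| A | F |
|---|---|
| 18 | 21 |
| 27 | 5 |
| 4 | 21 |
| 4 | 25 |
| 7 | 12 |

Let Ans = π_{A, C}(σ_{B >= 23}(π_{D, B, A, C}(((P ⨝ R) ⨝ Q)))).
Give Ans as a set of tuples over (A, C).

Joining P and R on A yields {(18, 31, 9, t, 2), (18, 31, 9, t, 38), (18, 38, 4, k, 2), (18, 38, 4, k, 38), (27, 12, 38, b, 26), (27, 12, 38, b, 31), (27, 39, 29, q, 26), (27, 39, 29, q, 31), (4, 22, 3, y, 13), (4, 22, 3, y, 27), (4, 22, 3, y, 38), (4, 22, 3, y, 7), (4, 29, 23, n, 13), (4, 29, 23, n, 27), (4, 29, 23, n, 38), (4, 29, 23, n, 7)}.
Joining (P ⨝ R) and Q on A yields {(18, 31, 9, t, 2, 21), (18, 31, 9, t, 38, 21), (18, 38, 4, k, 2, 21), (18, 38, 4, k, 38, 21), (27, 12, 38, b, 26, 5), (27, 12, 38, b, 31, 5), (27, 39, 29, q, 26, 5), (27, 39, 29, q, 31, 5), (4, 22, 3, y, 13, 21), (4, 22, 3, y, 13, 25), (4, 22, 3, y, 27, 21), (4, 22, 3, y, 27, 25), (4, 22, 3, y, 38, 21), (4, 22, 3, y, 38, 25), (4, 22, 3, y, 7, 21), (4, 22, 3, y, 7, 25), (4, 29, 23, n, 13, 21), (4, 29, 23, n, 13, 25), (4, 29, 23, n, 27, 21), (4, 29, 23, n, 27, 25), (4, 29, 23, n, 38, 21), (4, 29, 23, n, 38, 25), (4, 29, 23, n, 7, 21), (4, 29, 23, n, 7, 25)}.
Keep only column(s) D, B, A, C (18 duplicate(s) eliminated): {(12, 38, 27, b), (22, 3, 4, y), (29, 23, 4, n), (31, 9, 18, t), (38, 4, 18, k), (39, 29, 27, q)}
Filtering on B >= 23 leaves {(12, 38, 27, b), (29, 23, 4, n), (39, 29, 27, q)}.
Keep only column(s) A, C: {(27, b), (27, q), (4, n)}

{(27, b), (27, q), (4, n)}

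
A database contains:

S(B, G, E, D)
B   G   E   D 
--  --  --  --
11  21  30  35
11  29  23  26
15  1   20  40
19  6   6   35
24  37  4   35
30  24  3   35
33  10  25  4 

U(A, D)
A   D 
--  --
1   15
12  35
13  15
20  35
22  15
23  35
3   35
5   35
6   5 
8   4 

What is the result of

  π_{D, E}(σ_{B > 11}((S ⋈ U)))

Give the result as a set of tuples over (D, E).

{(35, 3), (35, 4), (35, 6), (4, 25)}

S ⋈ U (natural join on D): {(11, 21, 30, 35, 12), (11, 21, 30, 35, 20), (11, 21, 30, 35, 23), (11, 21, 30, 35, 3), (11, 21, 30, 35, 5), (19, 6, 6, 35, 12), (19, 6, 6, 35, 20), (19, 6, 6, 35, 23), (19, 6, 6, 35, 3), (19, 6, 6, 35, 5), (24, 37, 4, 35, 12), (24, 37, 4, 35, 20), (24, 37, 4, 35, 23), (24, 37, 4, 35, 3), (24, 37, 4, 35, 5), (30, 24, 3, 35, 12), (30, 24, 3, 35, 20), (30, 24, 3, 35, 23), (30, 24, 3, 35, 3), (30, 24, 3, 35, 5), (33, 10, 25, 4, 8)}
σ[B > 11]: keep tuples satisfying B > 11 → {(19, 6, 6, 35, 12), (19, 6, 6, 35, 20), (19, 6, 6, 35, 23), (19, 6, 6, 35, 3), (19, 6, 6, 35, 5), (24, 37, 4, 35, 12), (24, 37, 4, 35, 20), (24, 37, 4, 35, 23), (24, 37, 4, 35, 3), (24, 37, 4, 35, 5), (30, 24, 3, 35, 12), (30, 24, 3, 35, 20), (30, 24, 3, 35, 23), (30, 24, 3, 35, 3), (30, 24, 3, 35, 5), (33, 10, 25, 4, 8)}
Keep only column(s) D, E (12 duplicate(s) eliminated): {(35, 3), (35, 4), (35, 6), (4, 25)}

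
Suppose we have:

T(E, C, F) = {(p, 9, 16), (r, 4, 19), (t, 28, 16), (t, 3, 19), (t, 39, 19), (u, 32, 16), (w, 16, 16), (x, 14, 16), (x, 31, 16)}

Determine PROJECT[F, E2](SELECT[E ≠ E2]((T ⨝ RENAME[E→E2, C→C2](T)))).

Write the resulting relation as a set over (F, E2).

ρ[E→E2, C→C2]: schema becomes (E2, C2, F); tuples unchanged.
Natural join on F: {(p, 9, 16, p, 9), (p, 9, 16, t, 28), (p, 9, 16, u, 32), (p, 9, 16, w, 16), (p, 9, 16, x, 14), (p, 9, 16, x, 31), (r, 4, 19, r, 4), (r, 4, 19, t, 3), (r, 4, 19, t, 39), (t, 28, 16, p, 9), (t, 28, 16, t, 28), (t, 28, 16, u, 32), (t, 28, 16, w, 16), (t, 28, 16, x, 14), (t, 28, 16, x, 31), (t, 3, 19, r, 4), (t, 3, 19, t, 3), (t, 3, 19, t, 39), (t, 39, 19, r, 4), (t, 39, 19, t, 3), (t, 39, 19, t, 39), (u, 32, 16, p, 9), (u, 32, 16, t, 28), (u, 32, 16, u, 32), (u, 32, 16, w, 16), (u, 32, 16, x, 14), (u, 32, 16, x, 31), (w, 16, 16, p, 9), (w, 16, 16, t, 28), (w, 16, 16, u, 32), (w, 16, 16, w, 16), (w, 16, 16, x, 14), (w, 16, 16, x, 31), (x, 14, 16, p, 9), (x, 14, 16, t, 28), (x, 14, 16, u, 32), (x, 14, 16, w, 16), (x, 14, 16, x, 14), (x, 14, 16, x, 31), (x, 31, 16, p, 9), (x, 31, 16, t, 28), (x, 31, 16, u, 32), (x, 31, 16, w, 16), (x, 31, 16, x, 14), (x, 31, 16, x, 31)}
σ[E ≠ E2]: keep tuples satisfying E ≠ E2 → {(p, 9, 16, t, 28), (p, 9, 16, u, 32), (p, 9, 16, w, 16), (p, 9, 16, x, 14), (p, 9, 16, x, 31), (r, 4, 19, t, 3), (r, 4, 19, t, 39), (t, 28, 16, p, 9), (t, 28, 16, u, 32), (t, 28, 16, w, 16), (t, 28, 16, x, 14), (t, 28, 16, x, 31), (t, 3, 19, r, 4), (t, 39, 19, r, 4), (u, 32, 16, p, 9), (u, 32, 16, t, 28), (u, 32, 16, w, 16), (u, 32, 16, x, 14), (u, 32, 16, x, 31), (w, 16, 16, p, 9), (w, 16, 16, t, 28), (w, 16, 16, u, 32), (w, 16, 16, x, 14), (w, 16, 16, x, 31), (x, 14, 16, p, 9), (x, 14, 16, t, 28), (x, 14, 16, u, 32), (x, 14, 16, w, 16), (x, 31, 16, p, 9), (x, 31, 16, t, 28), (x, 31, 16, u, 32), (x, 31, 16, w, 16)}
Projecting to F, E2 (25 duplicate(s) eliminated): {(16, p), (16, t), (16, u), (16, w), (16, x), (19, r), (19, t)}

{(16, p), (16, t), (16, u), (16, w), (16, x), (19, r), (19, t)}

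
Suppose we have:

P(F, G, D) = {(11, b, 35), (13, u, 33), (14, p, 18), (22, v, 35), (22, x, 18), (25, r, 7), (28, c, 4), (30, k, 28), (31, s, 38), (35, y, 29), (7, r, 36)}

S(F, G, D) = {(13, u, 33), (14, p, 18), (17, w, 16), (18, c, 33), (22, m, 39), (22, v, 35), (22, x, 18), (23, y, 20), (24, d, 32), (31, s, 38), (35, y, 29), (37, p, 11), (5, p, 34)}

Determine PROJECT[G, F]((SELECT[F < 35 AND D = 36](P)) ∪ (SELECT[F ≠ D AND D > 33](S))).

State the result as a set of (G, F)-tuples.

{(m, 22), (p, 5), (r, 7), (s, 31), (v, 22)}

Selection F < 35 AND D = 36: {(7, r, 36)}
Selection F ≠ D AND D > 33: {(22, m, 39), (22, v, 35), (31, s, 38), (5, p, 34)}
Set union of the two operands is {(22, m, 39), (22, v, 35), (31, s, 38), (5, p, 34), (7, r, 36)}.
π_{G, F} gives {(m, 22), (p, 5), (r, 7), (s, 31), (v, 22)}.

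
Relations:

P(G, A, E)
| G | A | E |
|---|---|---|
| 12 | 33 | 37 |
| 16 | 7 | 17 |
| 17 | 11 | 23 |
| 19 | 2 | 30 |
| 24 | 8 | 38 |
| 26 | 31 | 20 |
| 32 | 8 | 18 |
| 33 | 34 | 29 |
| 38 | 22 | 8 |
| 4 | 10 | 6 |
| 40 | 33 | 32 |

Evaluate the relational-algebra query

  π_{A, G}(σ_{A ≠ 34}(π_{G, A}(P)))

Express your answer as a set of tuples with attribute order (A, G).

Keep only column(s) G, A: {(12, 33), (16, 7), (17, 11), (19, 2), (24, 8), (26, 31), (32, 8), (33, 34), (38, 22), (4, 10), (40, 33)}
Apply σ_{A ≠ 34}; surviving tuples: {(12, 33), (16, 7), (17, 11), (19, 2), (24, 8), (26, 31), (32, 8), (38, 22), (4, 10), (40, 33)}
Keep only column(s) A, G: {(10, 4), (11, 17), (2, 19), (22, 38), (31, 26), (33, 12), (33, 40), (7, 16), (8, 24), (8, 32)}

{(10, 4), (11, 17), (2, 19), (22, 38), (31, 26), (33, 12), (33, 40), (7, 16), (8, 24), (8, 32)}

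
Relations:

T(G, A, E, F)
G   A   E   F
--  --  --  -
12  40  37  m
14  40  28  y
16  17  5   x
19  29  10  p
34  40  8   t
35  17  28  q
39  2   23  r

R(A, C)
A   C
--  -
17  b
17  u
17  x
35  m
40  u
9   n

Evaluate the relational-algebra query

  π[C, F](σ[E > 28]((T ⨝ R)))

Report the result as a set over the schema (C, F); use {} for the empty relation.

{(u, m)}

Joining T and R on A yields {(12, 40, 37, m, u), (14, 40, 28, y, u), (16, 17, 5, x, b), (16, 17, 5, x, u), (16, 17, 5, x, x), (34, 40, 8, t, u), (35, 17, 28, q, b), (35, 17, 28, q, u), (35, 17, 28, q, x)}.
Filtering on E > 28 leaves {(12, 40, 37, m, u)}.
π[C, F]: project onto (C, F) → {(u, m)}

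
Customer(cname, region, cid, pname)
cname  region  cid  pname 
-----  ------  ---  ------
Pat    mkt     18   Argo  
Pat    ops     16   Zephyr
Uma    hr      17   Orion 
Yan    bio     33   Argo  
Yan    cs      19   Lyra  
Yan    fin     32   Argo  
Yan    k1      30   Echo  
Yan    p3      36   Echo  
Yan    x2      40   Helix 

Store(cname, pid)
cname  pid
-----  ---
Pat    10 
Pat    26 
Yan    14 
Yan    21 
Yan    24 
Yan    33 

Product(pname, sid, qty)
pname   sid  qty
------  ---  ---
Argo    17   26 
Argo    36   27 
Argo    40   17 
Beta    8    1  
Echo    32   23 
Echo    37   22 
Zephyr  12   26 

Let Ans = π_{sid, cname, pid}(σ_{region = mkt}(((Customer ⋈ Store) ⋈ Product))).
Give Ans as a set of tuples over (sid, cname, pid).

{(17, Pat, 10), (17, Pat, 26), (36, Pat, 10), (36, Pat, 26), (40, Pat, 10), (40, Pat, 26)}

Joining Customer and Store on cname yields {(Pat, mkt, 18, Argo, 10), (Pat, mkt, 18, Argo, 26), (Pat, ops, 16, Zephyr, 10), (Pat, ops, 16, Zephyr, 26), (Yan, bio, 33, Argo, 14), (Yan, bio, 33, Argo, 21), (Yan, bio, 33, Argo, 24), (Yan, bio, 33, Argo, 33), (Yan, cs, 19, Lyra, 14), (Yan, cs, 19, Lyra, 21), (Yan, cs, 19, Lyra, 24), (Yan, cs, 19, Lyra, 33), (Yan, fin, 32, Argo, 14), (Yan, fin, 32, Argo, 21), (Yan, fin, 32, Argo, 24), (Yan, fin, 32, Argo, 33), (Yan, k1, 30, Echo, 14), (Yan, k1, 30, Echo, 21), (Yan, k1, 30, Echo, 24), (Yan, k1, 30, Echo, 33), (Yan, p3, 36, Echo, 14), (Yan, p3, 36, Echo, 21), (Yan, p3, 36, Echo, 24), (Yan, p3, 36, Echo, 33), (Yan, x2, 40, Helix, 14), (Yan, x2, 40, Helix, 21), (Yan, x2, 40, Helix, 24), (Yan, x2, 40, Helix, 33)}.
Joining (Customer ⋈ Store) and Product on pname yields {(Pat, mkt, 18, Argo, 10, 17, 26), (Pat, mkt, 18, Argo, 10, 36, 27), (Pat, mkt, 18, Argo, 10, 40, 17), (Pat, mkt, 18, Argo, 26, 17, 26), (Pat, mkt, 18, Argo, 26, 36, 27), (Pat, mkt, 18, Argo, 26, 40, 17), (Pat, ops, 16, Zephyr, 10, 12, 26), (Pat, ops, 16, Zephyr, 26, 12, 26), (Yan, bio, 33, Argo, 14, 17, 26), (Yan, bio, 33, Argo, 14, 36, 27), (Yan, bio, 33, Argo, 14, 40, 17), (Yan, bio, 33, Argo, 21, 17, 26), (Yan, bio, 33, Argo, 21, 36, 27), (Yan, bio, 33, Argo, 21, 40, 17), (Yan, bio, 33, Argo, 24, 17, 26), (Yan, bio, 33, Argo, 24, 36, 27), (Yan, bio, 33, Argo, 24, 40, 17), (Yan, bio, 33, Argo, 33, 17, 26), (Yan, bio, 33, Argo, 33, 36, 27), (Yan, bio, 33, Argo, 33, 40, 17), (Yan, fin, 32, Argo, 14, 17, 26), (Yan, fin, 32, Argo, 14, 36, 27), (Yan, fin, 32, Argo, 14, 40, 17), (Yan, fin, 32, Argo, 21, 17, 26), (Yan, fin, 32, Argo, 21, 36, 27), (Yan, fin, 32, Argo, 21, 40, 17), (Yan, fin, 32, Argo, 24, 17, 26), (Yan, fin, 32, Argo, 24, 36, 27), (Yan, fin, 32, Argo, 24, 40, 17), (Yan, fin, 32, Argo, 33, 17, 26), (Yan, fin, 32, Argo, 33, 36, 27), (Yan, fin, 32, Argo, 33, 40, 17), (Yan, k1, 30, Echo, 14, 32, 23), (Yan, k1, 30, Echo, 14, 37, 22), (Yan, k1, 30, Echo, 21, 32, 23), (Yan, k1, 30, Echo, 21, 37, 22), (Yan, k1, 30, Echo, 24, 32, 23), (Yan, k1, 30, Echo, 24, 37, 22), (Yan, k1, 30, Echo, 33, 32, 23), (Yan, k1, 30, Echo, 33, 37, 22), (Yan, p3, 36, Echo, 14, 32, 23), (Yan, p3, 36, Echo, 14, 37, 22), (Yan, p3, 36, Echo, 21, 32, 23), (Yan, p3, 36, Echo, 21, 37, 22), (Yan, p3, 36, Echo, 24, 32, 23), (Yan, p3, 36, Echo, 24, 37, 22), (Yan, p3, 36, Echo, 33, 32, 23), (Yan, p3, 36, Echo, 33, 37, 22)}.
Filtering on region = mkt leaves {(Pat, mkt, 18, Argo, 10, 17, 26), (Pat, mkt, 18, Argo, 10, 36, 27), (Pat, mkt, 18, Argo, 10, 40, 17), (Pat, mkt, 18, Argo, 26, 17, 26), (Pat, mkt, 18, Argo, 26, 36, 27), (Pat, mkt, 18, Argo, 26, 40, 17)}.
Keep only column(s) sid, cname, pid: {(17, Pat, 10), (17, Pat, 26), (36, Pat, 10), (36, Pat, 26), (40, Pat, 10), (40, Pat, 26)}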